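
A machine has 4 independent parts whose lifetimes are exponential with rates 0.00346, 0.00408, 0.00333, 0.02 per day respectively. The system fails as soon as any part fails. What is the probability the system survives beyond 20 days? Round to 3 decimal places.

0.539

The time to first failure is exponential with rate Σλ = 0.00346 + 0.00408 + 0.00333 + 0.02 = 0.03087.
P(min > 20) = e^(−0.03087·20) = e^(−0.6174) ≈ 0.539.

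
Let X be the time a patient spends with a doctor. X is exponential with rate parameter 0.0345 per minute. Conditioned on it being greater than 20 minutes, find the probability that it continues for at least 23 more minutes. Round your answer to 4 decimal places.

P(X > s+t | X > s) = e^(−λ(s+t))/e^(−λs) = e^(−λt), independent of s = 20.
P(X > 23) = e^(−0.7935) ≈ 0.4523.

0.4523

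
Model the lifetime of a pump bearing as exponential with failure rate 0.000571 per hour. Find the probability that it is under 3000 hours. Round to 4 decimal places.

0.8197

P(X ≤ 3000) = 1 − e^(−λ·3000) = 1 − e^(−1.713) ≈ 0.8197.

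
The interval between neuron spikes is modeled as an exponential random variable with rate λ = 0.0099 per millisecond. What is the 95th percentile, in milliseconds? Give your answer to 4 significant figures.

Set 1 − e^(−λt) = 0.95, so t = −ln(0.05)/λ = 2.9957/0.0099 ≈ 302.599 milliseconds.

302.6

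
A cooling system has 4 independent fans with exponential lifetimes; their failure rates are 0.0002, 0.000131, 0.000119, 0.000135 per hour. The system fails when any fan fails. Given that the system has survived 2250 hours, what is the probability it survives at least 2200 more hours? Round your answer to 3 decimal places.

Time to first failure ~ Exp(Σλ) with Σλ = 0.000585.
By memorylessness, P(T > 2250+2200 | T > 2250) = P(T > 2200) = e^(−0.000585·2200) ≈ 0.276.

0.276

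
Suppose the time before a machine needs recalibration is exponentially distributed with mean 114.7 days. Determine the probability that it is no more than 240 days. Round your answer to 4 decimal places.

0.8766

The rate is λ = 1/114.7 = 0.0087184 per day.
P(X ≤ 240) = 1 − e^(−λ·240) = 1 − e^(−2.0924) ≈ 0.8766.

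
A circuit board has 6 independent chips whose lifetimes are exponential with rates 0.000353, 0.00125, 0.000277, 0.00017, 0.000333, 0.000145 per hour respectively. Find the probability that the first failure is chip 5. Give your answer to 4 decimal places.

The time to first failure is exponential with rate Σλ = 0.000353 + 0.00125 + 0.000277 + 0.00017 + 0.000333 + 0.000145 = 0.002528.
P(chip 5 first) = λ_5/Σλ = 0.000333/0.002528 ≈ 0.1317.

0.1317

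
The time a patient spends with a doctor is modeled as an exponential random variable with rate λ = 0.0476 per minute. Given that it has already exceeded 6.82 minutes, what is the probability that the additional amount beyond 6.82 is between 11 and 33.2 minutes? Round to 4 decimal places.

Memoryless: the residual past 6.82 is again Exp(λ).
P(11 < residual < 33.2) = e^(−λ·11) − e^(−λ·33.2) = 0.59238 − 0.20591 ≈ 0.3865.

0.3865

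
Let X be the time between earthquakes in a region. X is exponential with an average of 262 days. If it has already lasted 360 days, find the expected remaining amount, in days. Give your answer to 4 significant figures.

The rate is λ = 1/262 = 0.00381679 per day.
By memorylessness, the remaining amount past any threshold is again Exp(λ) with mean 1/λ = 262 days.

262.0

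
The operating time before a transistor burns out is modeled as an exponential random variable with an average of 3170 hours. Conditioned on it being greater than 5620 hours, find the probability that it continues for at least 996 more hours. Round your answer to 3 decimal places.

The rate is λ = 1/3170 = 0.000315457 per hour.
P(X > s+t | X > s) = e^(−λ(s+t))/e^(−λs) = e^(−λt), independent of s = 5620.
P(X > 996) = e^(−0.3142) ≈ 0.730.

0.730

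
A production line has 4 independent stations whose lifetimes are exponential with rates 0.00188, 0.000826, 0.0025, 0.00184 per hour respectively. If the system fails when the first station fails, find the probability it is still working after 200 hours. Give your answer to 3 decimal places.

0.244

The time to first failure is exponential with rate Σλ = 0.00188 + 0.000826 + 0.0025 + 0.00184 = 0.007046.
P(min > 200) = e^(−0.007046·200) = e^(−1.4092) ≈ 0.244.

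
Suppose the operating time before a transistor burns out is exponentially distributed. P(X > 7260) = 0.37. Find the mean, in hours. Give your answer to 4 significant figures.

e^(−λ·7260) = 0.37 ⇒ λ = −ln(0.37)/7260 = 0.000136949.
Mean = 1/λ = 7301.97 hours.

7302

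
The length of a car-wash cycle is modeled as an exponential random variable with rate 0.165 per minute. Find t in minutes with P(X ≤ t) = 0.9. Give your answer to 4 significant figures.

Set 1 − e^(−λt) = 0.9, so t = −ln(0.1)/λ = 2.3026/0.165 ≈ 13.9551 minutes.

13.96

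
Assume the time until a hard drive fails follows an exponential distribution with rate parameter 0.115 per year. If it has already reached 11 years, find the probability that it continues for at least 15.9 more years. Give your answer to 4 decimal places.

0.1607

P(X > s+t | X > s) = e^(−λ(s+t))/e^(−λs) = e^(−λt), independent of s = 11.
P(X > 15.9) = e^(−1.8285) ≈ 0.1607.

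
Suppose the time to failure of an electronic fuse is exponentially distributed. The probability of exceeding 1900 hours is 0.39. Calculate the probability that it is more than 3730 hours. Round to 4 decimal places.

e^(−λ·1900) = 0.39 ⇒ λ = −ln(0.39)/1900 = 0.000495583.
P(X > 3730) = e^(−0.000495583·3730) = e^(−1.8485) ≈ 0.1575.

0.1575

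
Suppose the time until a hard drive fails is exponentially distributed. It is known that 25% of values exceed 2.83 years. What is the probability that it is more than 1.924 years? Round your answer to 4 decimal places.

e^(−λ·2.83) = 0.25 ⇒ λ = −ln(0.25)/2.83 = 0.489857.
P(X > 1.924) = e^(−0.489857·1.924) = e^(−0.94248) ≈ 0.3897.

0.3897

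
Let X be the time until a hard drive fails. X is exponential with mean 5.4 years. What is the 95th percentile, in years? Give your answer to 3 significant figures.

16.2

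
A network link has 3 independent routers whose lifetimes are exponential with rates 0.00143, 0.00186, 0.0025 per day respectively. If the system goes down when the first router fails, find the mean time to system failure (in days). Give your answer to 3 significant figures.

173

The time to first failure is exponential with rate Σλ = 0.00143 + 0.00186 + 0.0025 = 0.00579.
E[min] = 1/Σλ = 1/0.00579 = 172.712 days.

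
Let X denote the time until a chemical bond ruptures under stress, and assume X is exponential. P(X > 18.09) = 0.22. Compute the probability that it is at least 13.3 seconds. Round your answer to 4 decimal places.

0.3285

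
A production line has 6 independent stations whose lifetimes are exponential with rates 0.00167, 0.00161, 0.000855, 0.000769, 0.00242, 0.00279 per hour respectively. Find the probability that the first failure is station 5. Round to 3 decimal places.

0.239

The time to first failure is exponential with rate Σλ = 0.00167 + 0.00161 + 0.000855 + 0.000769 + 0.00242 + 0.00279 = 0.010114.
P(station 5 first) = λ_5/Σλ = 0.00242/0.010114 ≈ 0.239.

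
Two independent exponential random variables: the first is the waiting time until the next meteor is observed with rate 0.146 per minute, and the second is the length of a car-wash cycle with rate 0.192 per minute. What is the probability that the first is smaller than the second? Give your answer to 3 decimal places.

0.432

λ_1 = 0.146, λ_2 = 0.192.
For independent exponentials, P(the first < the second) = λ_1/(λ_1+λ_2) = 0.146/0.338 ≈ 0.432.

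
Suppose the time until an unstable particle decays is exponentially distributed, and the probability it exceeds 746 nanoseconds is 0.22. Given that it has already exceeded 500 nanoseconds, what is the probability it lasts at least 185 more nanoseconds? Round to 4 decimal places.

0.6870

From e^(−λ·746) = 0.22, λ = −ln(0.22)/746 = 0.00202966.
Memoryless: P(X > 500+185 | X > 500) = P(X > 185) = e^(−0.00202966·185) ≈ 0.6870.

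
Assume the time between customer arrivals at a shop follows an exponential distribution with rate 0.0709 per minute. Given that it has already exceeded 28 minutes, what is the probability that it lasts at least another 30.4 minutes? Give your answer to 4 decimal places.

0.1159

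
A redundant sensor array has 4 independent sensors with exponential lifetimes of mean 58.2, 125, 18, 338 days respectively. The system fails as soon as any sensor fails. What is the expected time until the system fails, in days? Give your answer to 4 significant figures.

11.95

The first failure time is exponential with rate Σλ_i = 1/58.2 + 1/125 + 1/18 + 1/338 = 0.0836963 per day.
E[min] = 1/Σλ = 1/0.0836963 = 11.948 days.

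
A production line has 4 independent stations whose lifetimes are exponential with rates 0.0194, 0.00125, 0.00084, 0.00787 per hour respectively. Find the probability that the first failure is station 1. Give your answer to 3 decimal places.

0.661

The time to first failure is exponential with rate Σλ = 0.0194 + 0.00125 + 0.00084 + 0.00787 = 0.02936.
P(station 1 first) = λ_1/Σλ = 0.0194/0.02936 ≈ 0.661.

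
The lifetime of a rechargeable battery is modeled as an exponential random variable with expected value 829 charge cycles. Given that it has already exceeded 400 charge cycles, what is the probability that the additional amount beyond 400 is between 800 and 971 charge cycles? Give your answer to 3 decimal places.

The rate is λ = 1/829 = 0.00120627 per charge cycle.
Memoryless: the residual past 400 is again Exp(λ).
P(800 < residual < 971) = e^(−λ·800) − e^(−λ·971) = 0.38098 − 0.30997 ≈ 0.071.

0.071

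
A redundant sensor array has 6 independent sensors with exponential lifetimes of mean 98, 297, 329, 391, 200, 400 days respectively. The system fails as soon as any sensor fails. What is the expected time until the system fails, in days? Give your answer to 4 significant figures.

37.50

The first failure time is exponential with rate Σλ_i = 1/98 + 1/297 + 1/329 + 1/391 + 1/200 + 1/400 = 0.0266681 per day.
E[min] = 1/Σλ = 1/0.0266681 = 37.4979 days.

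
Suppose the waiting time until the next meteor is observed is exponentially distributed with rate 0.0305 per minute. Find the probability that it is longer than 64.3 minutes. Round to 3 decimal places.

P(X > 64.3) = e^(−λ·64.3) = e^(−1.9611) ≈ 0.141.

0.141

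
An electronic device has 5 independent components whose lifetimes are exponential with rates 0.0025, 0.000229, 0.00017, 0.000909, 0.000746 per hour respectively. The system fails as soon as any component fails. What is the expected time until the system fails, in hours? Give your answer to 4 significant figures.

219.6

The time to first failure is exponential with rate Σλ = 0.0025 + 0.000229 + 0.00017 + 0.000909 + 0.000746 = 0.004554.
E[min] = 1/Σλ = 1/0.004554 = 219.587 hours.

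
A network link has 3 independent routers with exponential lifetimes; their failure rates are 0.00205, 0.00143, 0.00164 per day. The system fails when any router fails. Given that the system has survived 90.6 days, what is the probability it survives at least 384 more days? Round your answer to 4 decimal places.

Time to first failure ~ Exp(Σλ) with Σλ = 0.00512.
By memorylessness, P(T > 90.6+384 | T > 90.6) = P(T > 384) = e^(−0.00512·384) ≈ 0.1400.

0.1400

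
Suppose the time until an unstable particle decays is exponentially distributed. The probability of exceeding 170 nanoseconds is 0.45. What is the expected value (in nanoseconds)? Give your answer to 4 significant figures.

e^(−λ·170) = 0.45 ⇒ λ = −ln(0.45)/170 = 0.0046971.
Mean = 1/λ = 212.897 nanoseconds.

212.9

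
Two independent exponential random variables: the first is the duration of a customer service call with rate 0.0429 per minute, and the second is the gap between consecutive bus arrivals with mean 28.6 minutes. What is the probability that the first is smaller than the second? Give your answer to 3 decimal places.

λ_1 = 0.0429, λ_2 = 1/28.6 = 0.034965.
For independent exponentials, P(the first < the second) = λ_1/(λ_1+λ_2) = 0.0429/0.077865 ≈ 0.551.

0.551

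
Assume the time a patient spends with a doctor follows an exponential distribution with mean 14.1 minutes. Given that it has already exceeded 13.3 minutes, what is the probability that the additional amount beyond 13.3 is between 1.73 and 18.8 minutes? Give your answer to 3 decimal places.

The rate is λ = 1/14.1 = 0.070922 per minute.
Memoryless: the residual past 13.3 is again Exp(λ).
P(1.73 < residual < 18.8) = e^(−λ·1.73) − e^(−λ·18.8) = 0.88453 − 0.26360 ≈ 0.621.

0.621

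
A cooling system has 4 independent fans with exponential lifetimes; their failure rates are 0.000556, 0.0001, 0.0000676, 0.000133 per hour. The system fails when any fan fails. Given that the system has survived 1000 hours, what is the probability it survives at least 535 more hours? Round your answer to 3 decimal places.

0.632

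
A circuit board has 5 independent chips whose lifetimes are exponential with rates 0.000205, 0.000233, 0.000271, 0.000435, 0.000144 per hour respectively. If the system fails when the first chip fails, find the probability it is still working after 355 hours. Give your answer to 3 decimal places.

The time to first failure is exponential with rate Σλ = 0.000205 + 0.000233 + 0.000271 + 0.000435 + 0.000144 = 0.001288.
P(min > 355) = e^(−0.001288·355) = e^(−0.45724) ≈ 0.633.

0.633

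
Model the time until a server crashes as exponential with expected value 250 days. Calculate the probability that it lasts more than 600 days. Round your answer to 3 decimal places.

0.091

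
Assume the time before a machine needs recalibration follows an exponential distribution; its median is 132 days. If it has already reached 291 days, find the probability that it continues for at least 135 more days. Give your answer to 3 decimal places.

For an exponential, median = ln(2)/λ, so λ = ln 2 / 132 = 0.00525112 per day.
P(X > s+t | X > s) = e^(−λ(s+t))/e^(−λs) = e^(−λt), independent of s = 291.
P(X > 135) = e^(−0.7089) ≈ 0.492.

0.492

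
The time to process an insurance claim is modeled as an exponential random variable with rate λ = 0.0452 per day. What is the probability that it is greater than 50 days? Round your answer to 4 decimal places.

0.1044

P(X > 50) = e^(−λ·50) = e^(−2.26) ≈ 0.1044.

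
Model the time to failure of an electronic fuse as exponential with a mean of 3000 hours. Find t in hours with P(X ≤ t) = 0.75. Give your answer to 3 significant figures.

4160

The rate is λ = 1/3000 = 0.000333333 per hour.
Set 1 − e^(−λt) = 0.75, so t = −ln(0.25)/λ = 1.3863/0.000333333 ≈ 4158.88 hours.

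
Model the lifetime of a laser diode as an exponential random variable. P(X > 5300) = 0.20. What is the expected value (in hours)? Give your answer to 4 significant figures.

e^(−λ·5300) = 0.20 ⇒ λ = −ln(0.20)/5300 = 0.000303668.
Mean = 1/λ = 3293.08 hours.

3293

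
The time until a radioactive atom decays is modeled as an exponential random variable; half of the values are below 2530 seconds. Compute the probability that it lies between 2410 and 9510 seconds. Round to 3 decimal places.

For an exponential, median = ln(2)/λ, so λ = ln 2 / 2530 = 0.000273971 per second.
P(2410 < X < 9510) = e^(−λ·2410) − e^(−λ·9510) = 0.51671 − 0.07387 ≈ 0.443.

0.443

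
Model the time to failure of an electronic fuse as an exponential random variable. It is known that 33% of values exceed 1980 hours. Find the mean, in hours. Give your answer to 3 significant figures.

1790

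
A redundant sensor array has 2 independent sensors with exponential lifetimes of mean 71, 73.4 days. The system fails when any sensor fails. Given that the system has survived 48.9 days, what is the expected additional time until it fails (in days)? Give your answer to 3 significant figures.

First-failure rate Σλ = 1/71 + 1/73.4 = 0.0277085.
By memorylessness the expected residual is 1/Σλ = 36.09 days, regardless of the 48.9 already elapsed.

36.1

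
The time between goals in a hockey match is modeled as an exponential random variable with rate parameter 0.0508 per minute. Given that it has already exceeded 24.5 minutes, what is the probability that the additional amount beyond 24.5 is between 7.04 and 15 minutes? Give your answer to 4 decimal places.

0.2326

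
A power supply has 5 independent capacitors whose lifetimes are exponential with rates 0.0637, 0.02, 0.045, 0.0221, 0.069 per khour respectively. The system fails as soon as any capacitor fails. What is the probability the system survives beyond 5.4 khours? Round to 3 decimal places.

The time to first failure is exponential with rate Σλ = 0.0637 + 0.02 + 0.045 + 0.0221 + 0.069 = 0.2198.
P(min > 5.4) = e^(−0.2198·5.4) = e^(−1.1869) ≈ 0.305.

0.305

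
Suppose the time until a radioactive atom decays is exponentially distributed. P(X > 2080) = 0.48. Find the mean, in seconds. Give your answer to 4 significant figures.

2834

e^(−λ·2080) = 0.48 ⇒ λ = −ln(0.48)/2080 = 0.00035287.
Mean = 1/λ = 2833.91 seconds.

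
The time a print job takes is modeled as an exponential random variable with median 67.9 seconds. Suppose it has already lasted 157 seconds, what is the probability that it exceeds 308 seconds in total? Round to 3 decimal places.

0.214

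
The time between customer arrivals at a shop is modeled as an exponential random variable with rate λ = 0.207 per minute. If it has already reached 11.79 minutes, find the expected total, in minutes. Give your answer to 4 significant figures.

By memorylessness, E[X | X > 11.79] = 11.79 + 1/λ = 11.79 + 4.83092 = 16.6209 minutes.

16.62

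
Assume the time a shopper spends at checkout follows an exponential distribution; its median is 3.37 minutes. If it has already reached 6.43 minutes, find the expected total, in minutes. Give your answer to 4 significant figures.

11.29

For an exponential, median = ln(2)/λ, so λ = ln 2 / 3.37 = 0.205682 per minute.
By memorylessness, E[X | X > 6.43] = 6.43 + 1/λ = 6.43 + 4.86188 = 11.2919 minutes.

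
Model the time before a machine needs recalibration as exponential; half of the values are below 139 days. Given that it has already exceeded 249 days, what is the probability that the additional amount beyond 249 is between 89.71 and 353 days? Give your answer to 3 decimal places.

For an exponential, median = ln(2)/λ, so λ = ln 2 / 139 = 0.00498667 per day.
Memoryless: the residual past 249 is again Exp(λ).
P(89.71 < residual < 353) = e^(−λ·89.71) − e^(−λ·353) = 0.63932 − 0.17199 ≈ 0.467.

0.467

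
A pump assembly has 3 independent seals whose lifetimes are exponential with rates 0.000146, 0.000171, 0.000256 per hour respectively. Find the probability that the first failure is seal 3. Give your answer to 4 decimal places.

0.4468

The time to first failure is exponential with rate Σλ = 0.000146 + 0.000171 + 0.000256 = 0.000573.
P(seal 3 first) = λ_3/Σλ = 0.000256/0.000573 ≈ 0.4468.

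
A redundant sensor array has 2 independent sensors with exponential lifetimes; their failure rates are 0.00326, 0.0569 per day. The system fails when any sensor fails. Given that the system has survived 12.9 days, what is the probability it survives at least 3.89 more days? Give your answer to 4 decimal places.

0.7913

Time to first failure ~ Exp(Σλ) with Σλ = 0.06016.
By memorylessness, P(T > 12.9+3.89 | T > 12.9) = P(T > 3.89) = e^(−0.06016·3.89) ≈ 0.7913.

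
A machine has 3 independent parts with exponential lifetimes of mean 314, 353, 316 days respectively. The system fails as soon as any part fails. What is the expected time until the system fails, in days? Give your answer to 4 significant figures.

The first failure time is exponential with rate Σλ_i = 1/314 + 1/353 + 1/316 = 0.00918213 per day.
E[min] = 1/Σλ = 1/0.00918213 = 108.907 days.

108.9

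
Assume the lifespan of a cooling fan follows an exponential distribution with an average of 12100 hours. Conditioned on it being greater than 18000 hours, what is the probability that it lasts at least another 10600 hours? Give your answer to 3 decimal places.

The rate is λ = 1/12100 = 0.0000826446 per hour.
By the memoryless property, P(X > 18000+10600 | X > 18000) = P(X > 10600).
P(X > 10600) = e^(−0.87603) ≈ 0.416.

0.416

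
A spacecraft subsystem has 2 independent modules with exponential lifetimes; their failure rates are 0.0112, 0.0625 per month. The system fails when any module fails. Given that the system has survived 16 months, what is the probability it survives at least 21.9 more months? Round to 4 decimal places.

Time to first failure ~ Exp(Σλ) with Σλ = 0.0737.
By memorylessness, P(T > 16+21.9 | T > 16) = P(T > 21.9) = e^(−0.0737·21.9) ≈ 0.1991.

0.1991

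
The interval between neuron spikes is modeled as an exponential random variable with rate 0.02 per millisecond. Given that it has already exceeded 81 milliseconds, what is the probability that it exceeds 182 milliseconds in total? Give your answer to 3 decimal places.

0.133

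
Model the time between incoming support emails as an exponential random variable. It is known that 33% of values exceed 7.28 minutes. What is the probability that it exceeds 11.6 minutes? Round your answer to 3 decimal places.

e^(−λ·7.28) = 0.33 ⇒ λ = −ln(0.33)/7.28 = 0.152289.
P(X > 11.6) = e^(−0.152289·11.6) = e^(−1.7666) ≈ 0.171.

0.171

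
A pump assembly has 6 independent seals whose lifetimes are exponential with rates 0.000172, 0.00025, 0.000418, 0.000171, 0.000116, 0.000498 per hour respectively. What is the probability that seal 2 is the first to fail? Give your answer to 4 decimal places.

The time to first failure is exponential with rate Σλ = 0.000172 + 0.00025 + 0.000418 + 0.000171 + 0.000116 + 0.000498 = 0.001625.
P(seal 2 first) = λ_2/Σλ = 0.00025/0.001625 ≈ 0.1538.

0.1538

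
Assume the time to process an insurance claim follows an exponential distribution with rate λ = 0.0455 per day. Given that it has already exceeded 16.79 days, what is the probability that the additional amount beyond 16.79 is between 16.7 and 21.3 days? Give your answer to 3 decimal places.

0.088

Memoryless: the residual past 16.79 is again Exp(λ).
P(16.7 < residual < 21.3) = e^(−λ·16.7) − e^(−λ·21.3) = 0.46774 − 0.37941 ≈ 0.088.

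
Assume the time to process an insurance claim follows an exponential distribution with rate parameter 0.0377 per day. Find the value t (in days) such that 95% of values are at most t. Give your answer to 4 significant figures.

79.46

Set 1 − e^(−λt) = 0.95, so t = −ln(0.05)/λ = 2.9957/0.0377 ≈ 79.4624 days.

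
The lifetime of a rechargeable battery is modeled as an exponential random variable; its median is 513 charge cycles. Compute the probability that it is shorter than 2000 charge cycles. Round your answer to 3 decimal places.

For an exponential, median = ln(2)/λ, so λ = ln 2 / 513 = 0.00135116 per charge cycle.
P(X ≤ 2000) = 1 − e^(−λ·2000) = 1 − e^(−2.7023) ≈ 0.933.

0.933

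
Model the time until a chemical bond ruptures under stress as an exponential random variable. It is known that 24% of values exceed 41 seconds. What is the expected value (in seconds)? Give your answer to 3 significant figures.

e^(−λ·41) = 0.24 ⇒ λ = −ln(0.24)/41 = 0.0348077.
Mean = 1/λ = 28.7293 seconds.

28.7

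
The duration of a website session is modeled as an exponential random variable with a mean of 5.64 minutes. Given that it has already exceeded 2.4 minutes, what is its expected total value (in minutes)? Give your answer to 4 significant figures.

The rate is λ = 1/5.64 = 0.177305 per minute.
By memorylessness, E[X | X > 2.4] = 2.4 + 1/λ = 2.4 + 5.64 = 8.04 minutes.

8.040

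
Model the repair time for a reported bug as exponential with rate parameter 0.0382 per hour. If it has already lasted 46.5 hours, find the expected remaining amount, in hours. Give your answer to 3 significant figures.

By memorylessness, the remaining amount past any threshold is again Exp(λ) with mean 1/λ = 26.178 hours.

26.2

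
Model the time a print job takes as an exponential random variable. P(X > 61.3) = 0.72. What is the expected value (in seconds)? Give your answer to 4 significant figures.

e^(−λ·61.3) = 0.72 ⇒ λ = −ln(0.72)/61.3 = 0.00535896.
Mean = 1/λ = 186.603 seconds.

186.6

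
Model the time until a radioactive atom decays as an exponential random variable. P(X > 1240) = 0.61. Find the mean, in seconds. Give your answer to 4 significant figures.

e^(−λ·1240) = 0.61 ⇒ λ = −ln(0.61)/1240 = 0.000398626.
Mean = 1/λ = 2508.62 seconds.

2509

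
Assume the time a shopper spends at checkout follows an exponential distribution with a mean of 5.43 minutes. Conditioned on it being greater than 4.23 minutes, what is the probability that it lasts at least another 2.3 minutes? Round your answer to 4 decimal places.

The rate is λ = 1/5.43 = 0.184162 per minute.
P(X > s+t | X > s) = e^(−λ(s+t))/e^(−λs) = e^(−λt), independent of s = 4.23.
P(X > 2.3) = e^(−0.42357) ≈ 0.6547.

0.6547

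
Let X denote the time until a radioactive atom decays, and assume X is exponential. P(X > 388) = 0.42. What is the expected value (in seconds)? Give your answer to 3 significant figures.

447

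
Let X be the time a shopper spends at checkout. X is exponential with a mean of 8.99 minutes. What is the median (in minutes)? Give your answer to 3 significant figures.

The rate is λ = 1/8.99 = 0.111235 per minute.
Set 1 − e^(−λt) = 0.5, so t = −ln(0.5)/λ = 0.69315/0.111235 ≈ 6.23139 minutes.

6.23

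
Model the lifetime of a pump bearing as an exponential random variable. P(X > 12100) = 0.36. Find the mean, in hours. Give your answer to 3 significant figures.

11800

e^(−λ·12100) = 0.36 ⇒ λ = −ln(0.36)/12100 = 0.000084434.
Mean = 1/λ = 11843.6 hours.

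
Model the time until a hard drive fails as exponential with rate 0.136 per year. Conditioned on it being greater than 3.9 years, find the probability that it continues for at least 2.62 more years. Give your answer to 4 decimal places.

0.7002

By the memoryless property, P(X > 3.9+2.62 | X > 3.9) = P(X > 2.62).
P(X > 2.62) = e^(−0.35632) ≈ 0.7002.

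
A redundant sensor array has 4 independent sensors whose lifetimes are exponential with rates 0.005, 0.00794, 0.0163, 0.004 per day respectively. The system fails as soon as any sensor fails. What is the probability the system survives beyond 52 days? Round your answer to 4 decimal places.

0.1776

The time to first failure is exponential with rate Σλ = 0.005 + 0.00794 + 0.0163 + 0.004 = 0.03324.
P(min > 52) = e^(−0.03324·52) = e^(−1.7285) ≈ 0.1776.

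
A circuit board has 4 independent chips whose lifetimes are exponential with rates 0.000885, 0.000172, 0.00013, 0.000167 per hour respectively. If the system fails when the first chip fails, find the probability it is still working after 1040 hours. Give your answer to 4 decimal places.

0.2446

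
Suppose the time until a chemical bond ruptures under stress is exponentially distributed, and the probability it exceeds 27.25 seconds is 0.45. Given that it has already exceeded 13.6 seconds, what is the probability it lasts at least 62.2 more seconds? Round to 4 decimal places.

0.1616

From e^(−λ·27.25) = 0.45, λ = −ln(0.45)/27.25 = 0.029303.
Memoryless: P(X > 13.6+62.2 | X > 13.6) = P(X > 62.2) = e^(−0.029303·62.2) ≈ 0.1616.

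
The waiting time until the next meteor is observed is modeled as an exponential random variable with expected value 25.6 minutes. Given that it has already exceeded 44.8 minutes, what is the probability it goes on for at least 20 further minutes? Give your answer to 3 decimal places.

0.458

The rate is λ = 1/25.6 = 0.0390625 per minute.
By the memoryless property, P(X > 44.8+20 | X > 44.8) = P(X > 20).
P(X > 20) = e^(−0.78125) ≈ 0.458.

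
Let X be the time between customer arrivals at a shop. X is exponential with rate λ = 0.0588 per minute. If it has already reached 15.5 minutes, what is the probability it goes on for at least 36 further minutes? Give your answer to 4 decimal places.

0.1204

P(X > s+t | X > s) = e^(−λ(s+t))/e^(−λs) = e^(−λt), independent of s = 15.5.
P(X > 36) = e^(−2.1168) ≈ 0.1204.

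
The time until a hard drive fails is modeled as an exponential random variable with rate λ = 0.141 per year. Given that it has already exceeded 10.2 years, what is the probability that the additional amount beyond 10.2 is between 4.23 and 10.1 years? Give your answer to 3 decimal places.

Memoryless: the residual past 10.2 is again Exp(λ).
P(4.23 < residual < 10.1) = e^(−λ·4.23) − e^(−λ·10.1) = 0.55077 − 0.24073 ≈ 0.310.

0.310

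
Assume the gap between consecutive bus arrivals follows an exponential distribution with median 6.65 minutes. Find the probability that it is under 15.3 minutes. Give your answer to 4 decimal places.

For an exponential, median = ln(2)/λ, so λ = ln 2 / 6.65 = 0.104233 per minute.
P(X ≤ 15.3) = 1 − e^(−λ·15.3) = 1 − e^(−1.5948) ≈ 0.7970.

0.7970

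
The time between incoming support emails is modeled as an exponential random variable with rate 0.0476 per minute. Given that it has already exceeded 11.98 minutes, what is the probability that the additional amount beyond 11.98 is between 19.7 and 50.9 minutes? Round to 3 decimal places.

0.303

Memoryless: the residual past 11.98 is again Exp(λ).
P(19.7 < residual < 50.9) = e^(−λ·19.7) − e^(−λ·50.9) = 0.39152 − 0.08867 ≈ 0.303.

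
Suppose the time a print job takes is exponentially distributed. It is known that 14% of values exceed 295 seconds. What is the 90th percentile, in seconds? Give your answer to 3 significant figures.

345

e^(−λ·295) = 0.14 ⇒ λ = −ln(0.14)/295 = 0.00666479.
90th percentile: 1 − e^(−λt) = 0.9, t = −ln(0.1)/λ = 345.485 seconds.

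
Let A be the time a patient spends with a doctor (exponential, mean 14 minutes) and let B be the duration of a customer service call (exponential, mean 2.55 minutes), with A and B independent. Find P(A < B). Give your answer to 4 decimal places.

λ_1 = 1/14 = 0.0714286, λ_2 = 1/2.55 = 0.392157.
For independent exponentials, P(A < B) = λ_1/(λ_1+λ_2) = 0.0714286/0.463585 ≈ 0.1541.

0.1541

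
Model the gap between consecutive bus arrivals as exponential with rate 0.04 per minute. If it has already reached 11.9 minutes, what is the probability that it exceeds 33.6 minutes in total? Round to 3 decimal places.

0.420

The exponential is memoryless, so the remaining time is again Exp(λ): the condition X > 11.9 is irrelevant.
P(X > 21.7) = e^(−0.868) ≈ 0.420.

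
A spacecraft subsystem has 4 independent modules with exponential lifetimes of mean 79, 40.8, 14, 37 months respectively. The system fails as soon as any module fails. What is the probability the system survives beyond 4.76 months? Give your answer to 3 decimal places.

The first failure time is exponential with rate Σλ_i = 1/79 + 1/40.8 + 1/14 + 1/37 = 0.135624 per month.
P(min > 4.76) = e^(−0.135624·4.76) = e^(−0.64557) ≈ 0.524.

0.524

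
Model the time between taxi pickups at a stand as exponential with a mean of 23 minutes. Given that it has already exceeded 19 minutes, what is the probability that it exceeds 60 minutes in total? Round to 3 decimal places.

The rate is λ = 1/23 = 0.0434783 per minute.
P(X > s+t | X > s) = e^(−λ(s+t))/e^(−λs) = e^(−λt), independent of s = 19.
P(X > 41) = e^(−1.7826) ≈ 0.168.

0.168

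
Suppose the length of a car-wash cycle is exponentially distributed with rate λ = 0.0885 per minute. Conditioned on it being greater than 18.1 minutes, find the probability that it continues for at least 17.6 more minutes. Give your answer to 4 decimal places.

0.2106

By the memoryless property, P(X > 18.1+17.6 | X > 18.1) = P(X > 17.6).
P(X > 17.6) = e^(−1.5576) ≈ 0.2106.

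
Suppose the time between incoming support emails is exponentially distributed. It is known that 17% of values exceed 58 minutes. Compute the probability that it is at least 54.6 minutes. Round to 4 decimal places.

0.1886

e^(−λ·58) = 0.17 ⇒ λ = −ln(0.17)/58 = 0.030551.
P(X > 54.6) = e^(−0.030551·54.6) = e^(−1.6681) ≈ 0.1886.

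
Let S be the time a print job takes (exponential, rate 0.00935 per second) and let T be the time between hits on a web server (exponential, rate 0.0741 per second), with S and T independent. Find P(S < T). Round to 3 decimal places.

0.112

λ_1 = 0.00935, λ_2 = 0.0741.
For independent exponentials, P(S < T) = λ_1/(λ_1+λ_2) = 0.00935/0.08345 ≈ 0.112.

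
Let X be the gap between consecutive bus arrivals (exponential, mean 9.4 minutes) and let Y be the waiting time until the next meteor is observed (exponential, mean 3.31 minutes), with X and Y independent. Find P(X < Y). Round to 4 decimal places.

λ_1 = 1/9.4 = 0.106383, λ_2 = 1/3.31 = 0.302115.
For independent exponentials, P(X < Y) = λ_1/(λ_1+λ_2) = 0.106383/0.408498 ≈ 0.2604.

0.2604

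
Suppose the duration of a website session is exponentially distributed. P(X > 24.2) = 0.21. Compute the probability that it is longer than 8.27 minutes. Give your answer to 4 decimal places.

0.5866

e^(−λ·24.2) = 0.21 ⇒ λ = −ln(0.21)/24.2 = 0.0644896.
P(X > 8.27) = e^(−0.0644896·8.27) = e^(−0.53333) ≈ 0.5866.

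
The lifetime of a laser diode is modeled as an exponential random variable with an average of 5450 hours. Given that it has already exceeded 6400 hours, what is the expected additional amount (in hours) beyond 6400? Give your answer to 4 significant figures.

The rate is λ = 1/5450 = 0.000183486 per hour.
By memorylessness, the remaining amount past any threshold is again Exp(λ) with mean 1/λ = 5450 hours.

5450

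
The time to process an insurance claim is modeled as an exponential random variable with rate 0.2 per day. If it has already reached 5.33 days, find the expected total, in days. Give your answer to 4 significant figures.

By memorylessness, E[X | X > 5.33] = 5.33 + 1/λ = 5.33 + 5 = 10.33 days.

10.33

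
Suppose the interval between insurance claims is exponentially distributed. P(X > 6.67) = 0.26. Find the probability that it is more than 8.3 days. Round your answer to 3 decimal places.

e^(−λ·6.67) = 0.26 ⇒ λ = −ln(0.26)/6.67 = 0.20196.
P(X > 8.3) = e^(−0.20196·8.3) = e^(−1.6763) ≈ 0.187.

0.187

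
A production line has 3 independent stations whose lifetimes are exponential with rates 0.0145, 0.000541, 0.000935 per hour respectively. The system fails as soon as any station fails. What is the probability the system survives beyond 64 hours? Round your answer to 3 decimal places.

The time to first failure is exponential with rate Σλ = 0.0145 + 0.000541 + 0.000935 = 0.015976.
P(min > 64) = e^(−0.015976·64) = e^(−1.0225) ≈ 0.360.

0.360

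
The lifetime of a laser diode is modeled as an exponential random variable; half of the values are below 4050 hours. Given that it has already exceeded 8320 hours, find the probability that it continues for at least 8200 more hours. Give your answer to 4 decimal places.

0.2458

For an exponential, median = ln(2)/λ, so λ = ln 2 / 4050 = 0.000171147 per hour.
P(X > s+t | X > s) = e^(−λ(s+t))/e^(−λs) = e^(−λt), independent of s = 8320.
P(X > 8200) = e^(−1.4034) ≈ 0.2458.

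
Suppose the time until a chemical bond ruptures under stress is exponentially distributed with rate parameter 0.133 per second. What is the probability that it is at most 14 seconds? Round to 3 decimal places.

0.845

P(X ≤ 14) = 1 − e^(−λ·14) = 1 − e^(−1.862) ≈ 0.845.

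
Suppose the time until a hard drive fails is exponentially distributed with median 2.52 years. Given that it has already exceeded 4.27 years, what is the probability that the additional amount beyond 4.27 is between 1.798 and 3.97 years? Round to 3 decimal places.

0.274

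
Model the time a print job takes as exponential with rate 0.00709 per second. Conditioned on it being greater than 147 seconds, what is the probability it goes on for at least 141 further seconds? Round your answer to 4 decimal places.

0.3680

By the memoryless property, P(X > 147+141 | X > 147) = P(X > 141).
P(X > 141) = e^(−0.99969) ≈ 0.3680.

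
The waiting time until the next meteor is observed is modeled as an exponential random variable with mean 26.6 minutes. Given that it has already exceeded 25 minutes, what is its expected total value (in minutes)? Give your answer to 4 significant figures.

The rate is λ = 1/26.6 = 0.037594 per minute.
By memorylessness, E[X | X > 25] = 25 + 1/λ = 25 + 26.6 = 51.6 minutes.

51.60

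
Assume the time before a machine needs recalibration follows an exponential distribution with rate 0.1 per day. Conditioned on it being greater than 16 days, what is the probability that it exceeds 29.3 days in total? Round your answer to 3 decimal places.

The exponential is memoryless, so the remaining time is again Exp(λ): the condition X > 16 is irrelevant.
P(X > 13.3) = e^(−1.33) ≈ 0.264.

0.264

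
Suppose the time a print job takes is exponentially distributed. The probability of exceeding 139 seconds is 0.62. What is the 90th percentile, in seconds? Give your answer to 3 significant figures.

e^(−λ·139) = 0.62 ⇒ λ = −ln(0.62)/139 = 0.00343911.
90th percentile: 1 − e^(−λt) = 0.9, t = −ln(0.1)/λ = 669.53 seconds.

670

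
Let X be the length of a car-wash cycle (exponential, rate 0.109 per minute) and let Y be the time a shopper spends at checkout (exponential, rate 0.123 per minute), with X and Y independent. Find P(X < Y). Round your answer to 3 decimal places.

λ_1 = 0.109, λ_2 = 0.123.
For independent exponentials, P(X < Y) = λ_1/(λ_1+λ_2) = 0.109/0.232 ≈ 0.470.

0.470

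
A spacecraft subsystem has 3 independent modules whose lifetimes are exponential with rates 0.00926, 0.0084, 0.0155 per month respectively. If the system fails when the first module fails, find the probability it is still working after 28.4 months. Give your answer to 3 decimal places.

The time to first failure is exponential with rate Σλ = 0.00926 + 0.0084 + 0.0155 = 0.03316.
P(min > 28.4) = e^(−0.03316·28.4) = e^(−0.94174) ≈ 0.390.

0.390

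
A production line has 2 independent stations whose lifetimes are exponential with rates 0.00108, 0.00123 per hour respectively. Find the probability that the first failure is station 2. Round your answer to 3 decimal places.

0.532

The time to first failure is exponential with rate Σλ = 0.00108 + 0.00123 = 0.00231.
P(station 2 first) = λ_2/Σλ = 0.00123/0.00231 ≈ 0.532.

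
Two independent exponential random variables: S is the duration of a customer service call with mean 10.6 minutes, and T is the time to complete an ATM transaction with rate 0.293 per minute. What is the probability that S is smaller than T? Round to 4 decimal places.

0.2436

λ_1 = 1/10.6 = 0.0943396, λ_2 = 0.293.
For independent exponentials, P(S < T) = λ_1/(λ_1+λ_2) = 0.0943396/0.38734 ≈ 0.2436.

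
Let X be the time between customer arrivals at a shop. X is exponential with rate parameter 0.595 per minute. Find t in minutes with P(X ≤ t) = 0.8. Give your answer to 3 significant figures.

2.70

Set 1 − e^(−λt) = 0.8, so t = −ln(0.2)/λ = 1.6094/0.595 ≈ 2.70494 minutes.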